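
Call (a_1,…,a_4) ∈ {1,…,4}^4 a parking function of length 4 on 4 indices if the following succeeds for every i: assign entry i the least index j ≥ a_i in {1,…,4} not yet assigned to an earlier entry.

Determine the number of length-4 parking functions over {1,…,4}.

125

|PF(4,4)| = 1·5^3 = 1 · 125 = 125 (Pollak)
One tuple (1,3,4,1) → sorted (1,1,3,4): b_i ≤ i ∀i, a PF.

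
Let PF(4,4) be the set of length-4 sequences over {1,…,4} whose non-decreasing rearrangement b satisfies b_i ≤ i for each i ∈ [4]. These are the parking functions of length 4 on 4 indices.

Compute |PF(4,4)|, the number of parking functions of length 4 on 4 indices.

125

|PF(4,4)| = (4−4+1)·(4+1)^(4−1) = 1·125 = 125
Check (1,1,2,1) → sorted (1,1,1,2): b_i ≤ i ∀i, a PF.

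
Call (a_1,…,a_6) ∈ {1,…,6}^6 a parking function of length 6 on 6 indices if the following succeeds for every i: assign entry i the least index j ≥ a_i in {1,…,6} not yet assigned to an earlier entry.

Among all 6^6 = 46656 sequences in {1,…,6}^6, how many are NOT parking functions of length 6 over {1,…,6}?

29849

|PF(6,6)| = 1·7^5 = 1×16807 = 16807
Check (5,6,6,1,1,1) → sorted (1,1,1,5,6,6): b_4=5>4, not a PF.
6^6 − 16807 = 46656 − 16807 = 29849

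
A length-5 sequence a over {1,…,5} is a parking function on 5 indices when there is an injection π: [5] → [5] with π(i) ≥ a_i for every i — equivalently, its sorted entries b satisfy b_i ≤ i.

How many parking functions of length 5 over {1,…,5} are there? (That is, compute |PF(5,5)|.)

|PF| = (6−5)·6^(5−1) = 1×1296 = 1296 (Konheim–Weiss)
Check (4,2,5,1,3) → sorted (1,2,3,4,5): b_i ≤ i ∀i, a PF.

1296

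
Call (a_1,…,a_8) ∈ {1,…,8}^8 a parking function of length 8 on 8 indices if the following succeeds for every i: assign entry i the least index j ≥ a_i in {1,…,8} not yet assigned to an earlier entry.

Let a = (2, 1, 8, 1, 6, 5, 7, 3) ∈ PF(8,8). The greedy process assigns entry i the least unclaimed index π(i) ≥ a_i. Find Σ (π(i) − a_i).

3

Σπ(i) = 1+…+8 = 36; Σa = 2+1+8+1+6+5+7+3 = 33; disp = 36−33 = 3.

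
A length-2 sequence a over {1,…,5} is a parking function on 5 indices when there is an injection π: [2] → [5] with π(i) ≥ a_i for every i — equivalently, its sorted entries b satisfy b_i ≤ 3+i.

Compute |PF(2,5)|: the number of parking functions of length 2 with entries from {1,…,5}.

24

Count = (6−2)·6^(2−1) = 4·6 = 24 (Pollak)
E.g. (1,4) → sorted (1,4): b_i ≤ 3+i ∀i, a PF.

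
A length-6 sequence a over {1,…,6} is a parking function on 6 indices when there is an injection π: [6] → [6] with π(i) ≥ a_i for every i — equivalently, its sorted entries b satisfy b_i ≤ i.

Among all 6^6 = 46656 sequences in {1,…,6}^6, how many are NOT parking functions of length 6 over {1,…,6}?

29849

|PF(6,6)| = (7−6)·7^(6−1) = 1 · 16807 = 16807 (Pollak)
Example (5,2,3,5,5,3) → sorted (2,3,3,5,5,5): b_1=2>1, not a PF.
6^6 − 16807 = 46656 − 16807 = 29849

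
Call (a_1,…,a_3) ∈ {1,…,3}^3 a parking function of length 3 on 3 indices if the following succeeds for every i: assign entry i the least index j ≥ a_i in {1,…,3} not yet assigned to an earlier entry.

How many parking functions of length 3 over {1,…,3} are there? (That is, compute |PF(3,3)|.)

16

|PF| = (3−3+1)·(3+1)^(3−1) = 1×16 = 16 [KW]
E.g. (1,2,3) → sorted (1,2,3): b_i ≤ i ∀i, a PF.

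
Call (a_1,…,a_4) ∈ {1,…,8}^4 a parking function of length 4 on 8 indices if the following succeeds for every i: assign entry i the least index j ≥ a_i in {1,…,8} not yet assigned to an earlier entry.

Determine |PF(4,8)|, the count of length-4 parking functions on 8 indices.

3645

|PF| = (8+1−4)·(8+1)^{4−1} = 5 · 729 = 3645 (Konheim–Weiss)
Check (4,8,5,3) → sorted (3,4,5,8): b_i ≤ 4+i ∀i, a PF.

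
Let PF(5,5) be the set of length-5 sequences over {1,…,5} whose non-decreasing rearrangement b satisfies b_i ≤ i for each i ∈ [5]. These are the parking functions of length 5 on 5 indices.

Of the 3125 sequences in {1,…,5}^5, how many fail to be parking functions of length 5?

1829

|PF(5,5)| = 1·6^4 = 1·1296 = 1296 (Konheim–Weiss)
E.g. (1,5,1,3,5) → sorted (1,1,3,5,5): b_4=5>4, not a PF.
So 3125 − 1296 = 1829 fail.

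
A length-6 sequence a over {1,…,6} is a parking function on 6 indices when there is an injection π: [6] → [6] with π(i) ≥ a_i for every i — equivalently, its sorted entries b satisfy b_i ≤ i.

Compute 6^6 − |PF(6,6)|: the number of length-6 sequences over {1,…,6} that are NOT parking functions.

|PF| = (6−6+1)·(6+1)^(6−1) = 1 · 16807 = 16807
E.g. (6,1,4,3,5,6) → sorted (1,3,4,5,6,6): b_2=3>2, not a PF.
Total 46656; non-PF = 46656−16807 = 29849

29849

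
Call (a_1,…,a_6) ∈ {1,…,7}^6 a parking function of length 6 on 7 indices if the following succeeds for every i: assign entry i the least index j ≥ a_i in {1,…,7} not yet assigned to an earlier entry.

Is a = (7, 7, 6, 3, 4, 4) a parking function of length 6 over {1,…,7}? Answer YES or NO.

NO

Order a: b = (3, 4, 4, 6, 7, 7).
  b_1=3 > 2
  fails at i=1 ⇒ NO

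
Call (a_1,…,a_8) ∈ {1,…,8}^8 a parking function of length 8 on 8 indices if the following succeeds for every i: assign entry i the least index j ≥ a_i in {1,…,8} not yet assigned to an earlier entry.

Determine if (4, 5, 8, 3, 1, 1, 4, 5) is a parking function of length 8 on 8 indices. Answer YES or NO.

YES

Order a: b = (1, 1, 3, 4, 4, 5, 5, 8).
  b_1=1 ≤ 1
  b_2=1 ≤ 2
  b_3=3 ≤ 3
  b_4=4 ≤ 4
  b_5=4 ≤ 5
  b_6=5 ≤ 6
  b_7=5 ≤ 7
  b_8=8 ≤ 8
All bounds hold ⇒ YES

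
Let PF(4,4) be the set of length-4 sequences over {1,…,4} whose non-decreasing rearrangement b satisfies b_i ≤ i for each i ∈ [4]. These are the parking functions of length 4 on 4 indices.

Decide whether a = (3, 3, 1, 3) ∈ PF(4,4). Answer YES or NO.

Sorted: b = (1, 3, 3, 3).
  b_1=1 ≤ 1
  b_2=3 > 2
  fails at i=2 ⇒ NO

NO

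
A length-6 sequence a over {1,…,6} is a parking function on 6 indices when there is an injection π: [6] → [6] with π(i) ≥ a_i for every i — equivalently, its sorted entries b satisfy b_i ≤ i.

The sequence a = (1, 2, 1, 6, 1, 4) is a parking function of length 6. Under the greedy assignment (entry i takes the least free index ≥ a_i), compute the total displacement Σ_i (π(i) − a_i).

Σπ = 6·7/2 = 21 (π permutes [6]); Σa = 1+2+1+6+1+4 = 15; disp = 21−15 = 6.

6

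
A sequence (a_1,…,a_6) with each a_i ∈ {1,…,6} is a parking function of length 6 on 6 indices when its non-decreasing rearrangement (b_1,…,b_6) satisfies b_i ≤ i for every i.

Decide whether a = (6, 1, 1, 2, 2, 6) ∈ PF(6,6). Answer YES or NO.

NO

Sorted: b = (1, 1, 2, 2, 6, 6).
  b_1=1 ≤ 1
  b_2=1 ≤ 2
  b_3=2 ≤ 3
  b_4=2 ≤ 4
  b_5=6 > 5
  fails at i=5 ⇒ NO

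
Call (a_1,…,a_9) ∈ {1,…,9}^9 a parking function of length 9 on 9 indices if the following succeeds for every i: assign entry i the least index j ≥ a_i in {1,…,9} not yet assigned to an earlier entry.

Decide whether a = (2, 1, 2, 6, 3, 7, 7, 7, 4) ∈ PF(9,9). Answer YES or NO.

Sorted: b = (1, 2, 2, 3, 4, 6, 7, 7, 7).
  b_1=1 ≤ 1
  b_2=2 ≤ 2
  b_3=2 ≤ 3
  b_4=3 ≤ 4
  b_5=4 ≤ 5
  b_6=6 ≤ 6
  b_7=7 ≤ 7
  b_8=7 ≤ 8
  b_9=7 ≤ 9
All bounds hold ⇒ YES

YES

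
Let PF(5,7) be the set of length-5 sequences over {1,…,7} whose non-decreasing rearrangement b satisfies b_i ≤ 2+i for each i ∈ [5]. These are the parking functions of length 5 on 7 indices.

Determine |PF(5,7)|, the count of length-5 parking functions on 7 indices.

#PF = (7−5+1)·(7+1)^(5−1) = 3 · 4096 = 12288 [KW]
One tuple (1,3,3,4,3) → sorted (1,3,3,3,4): b_i ≤ 2+i ∀i, a PF.

12288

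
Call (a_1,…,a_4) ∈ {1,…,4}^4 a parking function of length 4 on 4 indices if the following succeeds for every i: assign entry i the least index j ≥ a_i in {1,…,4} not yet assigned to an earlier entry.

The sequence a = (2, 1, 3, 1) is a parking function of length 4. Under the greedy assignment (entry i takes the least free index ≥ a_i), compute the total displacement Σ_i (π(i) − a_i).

3

Σπ = 10 ({1..4} each once); Σa = 2+1+3+1 = 7; disp = 10−7 = 3.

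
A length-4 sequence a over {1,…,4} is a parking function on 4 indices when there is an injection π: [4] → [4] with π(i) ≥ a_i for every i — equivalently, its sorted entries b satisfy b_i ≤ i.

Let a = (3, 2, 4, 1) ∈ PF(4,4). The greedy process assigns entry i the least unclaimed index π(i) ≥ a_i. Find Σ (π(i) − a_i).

Σπ = 4·5/2 = 10 (π permutes [4]); Σa = 3+2+4+1 = 10; disp = 10−10 = 0.

0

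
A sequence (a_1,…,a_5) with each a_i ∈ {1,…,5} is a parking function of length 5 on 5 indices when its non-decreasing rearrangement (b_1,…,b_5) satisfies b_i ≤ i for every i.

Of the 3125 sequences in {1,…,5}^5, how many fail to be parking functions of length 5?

#PF = 1·6^4 = 1 · 1296 = 1296 (Pollak)
Example (5,5,3,4,5) → sorted (3,4,5,5,5): b_1=3>1, not a PF.
5^5 − 1296 = 3125 − 1296 = 1829

1829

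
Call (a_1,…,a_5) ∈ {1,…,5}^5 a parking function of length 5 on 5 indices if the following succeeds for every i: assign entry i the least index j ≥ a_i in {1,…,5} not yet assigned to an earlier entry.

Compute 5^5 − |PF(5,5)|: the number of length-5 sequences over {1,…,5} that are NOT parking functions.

1829

|PF| = (5+1−5)·(5+1)^{5−1} = 1×1296 = 1296 [KW]
One tuple (4,5,5,3,3) → sorted (3,3,4,5,5): b_1=3>1, not a PF.
5^5 − 1296 = 3125 − 1296 = 1829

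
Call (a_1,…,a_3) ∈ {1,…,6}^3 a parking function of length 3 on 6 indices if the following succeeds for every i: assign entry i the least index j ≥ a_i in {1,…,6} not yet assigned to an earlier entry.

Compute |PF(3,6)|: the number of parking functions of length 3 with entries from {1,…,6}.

#PF = (6−3+1)·(6+1)^(3−1) = 4·49 = 196
E.g. (6,2,5) → sorted (2,5,6): b_i ≤ 3+i ∀i, a PF.

196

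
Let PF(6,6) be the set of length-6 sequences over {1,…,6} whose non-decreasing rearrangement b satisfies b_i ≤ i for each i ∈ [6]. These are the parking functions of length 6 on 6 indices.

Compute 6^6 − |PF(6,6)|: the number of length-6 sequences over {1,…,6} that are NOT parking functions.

29849

|PF| = (6+1−6)·(6+1)^{6−1} = 1·16807 = 16807 (Pollak)
One tuple (3,6,6,1,6,1) → sorted (1,1,3,6,6,6): b_4=6>4, not a PF.
So 46656 − 16807 = 29849 fail.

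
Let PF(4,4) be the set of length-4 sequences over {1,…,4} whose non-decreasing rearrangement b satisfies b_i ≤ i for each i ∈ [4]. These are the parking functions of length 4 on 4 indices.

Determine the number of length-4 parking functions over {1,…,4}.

125

|PF(4,4)| = (4−4+1)·(4+1)^(4−1) = 1 · 125 = 125
One tuple (1,2,4,3) → sorted (1,2,3,4): b_i ≤ i ∀i, a PF.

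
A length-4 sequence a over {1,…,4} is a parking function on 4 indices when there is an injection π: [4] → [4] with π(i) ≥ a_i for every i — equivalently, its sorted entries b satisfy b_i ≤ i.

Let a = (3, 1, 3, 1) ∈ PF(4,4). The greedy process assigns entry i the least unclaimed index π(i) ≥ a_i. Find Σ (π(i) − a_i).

Σπ = 10 ({1..4} each once); Σa = 3+1+3+1 = 8; disp = 10−8 = 2.

2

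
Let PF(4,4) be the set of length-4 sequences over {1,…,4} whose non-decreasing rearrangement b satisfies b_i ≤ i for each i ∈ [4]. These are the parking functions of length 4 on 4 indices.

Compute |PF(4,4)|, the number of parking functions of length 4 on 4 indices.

Count = (4−4+1)·(4+1)^(4−1) = 1·125 = 125 [KW]
E.g. (2,2,1,3) → sorted (1,2,2,3): b_i ≤ i ∀i, a PF.

125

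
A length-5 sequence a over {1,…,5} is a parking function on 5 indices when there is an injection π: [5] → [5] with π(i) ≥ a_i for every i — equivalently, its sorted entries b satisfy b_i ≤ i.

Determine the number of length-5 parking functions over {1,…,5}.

|PF| = (5+1−5)·(5+1)^{5−1} = 1 · 1296 = 1296 (Konheim–Weiss)
E.g. (2,4,3,3,1) → sorted (1,2,3,3,4): b_i ≤ i ∀i, a PF.

1296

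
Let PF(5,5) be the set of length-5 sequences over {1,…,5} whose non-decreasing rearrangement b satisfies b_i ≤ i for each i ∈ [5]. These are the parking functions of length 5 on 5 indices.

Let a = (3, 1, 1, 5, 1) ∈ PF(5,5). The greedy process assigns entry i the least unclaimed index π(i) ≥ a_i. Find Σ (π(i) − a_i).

Σπ = 15 ({1..5} each once); Σa = 3+1+1+5+1 = 11; disp = 15−11 = 4.

4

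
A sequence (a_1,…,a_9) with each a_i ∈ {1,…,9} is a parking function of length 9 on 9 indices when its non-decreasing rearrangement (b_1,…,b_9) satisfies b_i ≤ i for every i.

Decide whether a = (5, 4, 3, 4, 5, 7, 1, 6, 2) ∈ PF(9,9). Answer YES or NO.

Sorted: b = (1, 2, 3, 4, 4, 5, 5, 6, 7).
  b_1=1 ≤ 1
  b_2=2 ≤ 2
  b_3=3 ≤ 3
  b_4=4 ≤ 4
  b_5=4 ≤ 5
  b_6=5 ≤ 6
  b_7=5 ≤ 7
  b_8=6 ≤ 8
  b_9=7 ≤ 9
All bounds hold ⇒ YES

YES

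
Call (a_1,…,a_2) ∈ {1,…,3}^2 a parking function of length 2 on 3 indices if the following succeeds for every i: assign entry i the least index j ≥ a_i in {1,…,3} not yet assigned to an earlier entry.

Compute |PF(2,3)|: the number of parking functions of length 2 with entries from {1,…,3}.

8

Count = (4−2)·4^(2−1) = 2×4 = 8 (Konheim–Weiss)
Example (2,1) → sorted (1,2): b_i ≤ 1+i ∀i, a PF.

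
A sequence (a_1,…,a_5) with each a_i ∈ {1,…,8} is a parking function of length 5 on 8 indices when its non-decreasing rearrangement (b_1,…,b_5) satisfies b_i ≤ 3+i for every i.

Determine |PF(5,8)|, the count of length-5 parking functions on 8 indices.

26244

#PF = (8−5+1)·(8+1)^(5−1) = 4 · 6561 = 26244 (Konheim–Weiss)
One tuple (3,7,4,6,3) → sorted (3,3,4,6,7): b_i ≤ 3+i ∀i, a PF.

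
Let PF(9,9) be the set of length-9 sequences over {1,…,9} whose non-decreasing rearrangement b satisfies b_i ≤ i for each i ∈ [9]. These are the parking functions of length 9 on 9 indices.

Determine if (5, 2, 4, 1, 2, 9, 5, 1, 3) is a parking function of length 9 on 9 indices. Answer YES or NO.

YES

Order a: b = (1, 1, 2, 2, 3, 4, 5, 5, 9).
  b_1=1 ≤ 1
  b_2=1 ≤ 2
  b_3=2 ≤ 3
  b_4=2 ≤ 4
  b_5=3 ≤ 5
  b_6=4 ≤ 6
  b_7=5 ≤ 7
  b_8=5 ≤ 8
  b_9=9 ≤ 9
All bounds hold ⇒ YES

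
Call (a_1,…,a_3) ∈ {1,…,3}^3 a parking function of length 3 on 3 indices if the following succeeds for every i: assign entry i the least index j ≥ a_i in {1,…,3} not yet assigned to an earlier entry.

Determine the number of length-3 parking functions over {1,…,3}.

16

Count = (3+1−3)·(3+1)^{3−1} = 1 · 16 = 16 [KW]
Example (1,2,3) → sorted (1,2,3): b_i ≤ i ∀i, a PF.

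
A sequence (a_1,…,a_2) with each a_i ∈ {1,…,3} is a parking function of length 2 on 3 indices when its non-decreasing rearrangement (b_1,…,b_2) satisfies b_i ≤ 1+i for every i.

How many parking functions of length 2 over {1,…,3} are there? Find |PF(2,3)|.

8

#PF = 2·4^1 = 2×4 = 8 (Pollak)
One tuple (2,2) → sorted (2,2): b_i ≤ 1+i ∀i, a PF.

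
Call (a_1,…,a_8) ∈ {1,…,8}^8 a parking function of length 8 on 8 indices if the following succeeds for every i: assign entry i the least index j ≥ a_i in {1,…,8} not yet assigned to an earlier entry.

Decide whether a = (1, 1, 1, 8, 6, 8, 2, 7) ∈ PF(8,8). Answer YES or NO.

NO

Rearranged: b = (1, 1, 1, 2, 6, 7, 8, 8).
  b_1=1 ≤ 1
  b_2=1 ≤ 2
  b_3=1 ≤ 3
  b_4=2 ≤ 4
  b_5=6 > 5
  fails at i=5 ⇒ NO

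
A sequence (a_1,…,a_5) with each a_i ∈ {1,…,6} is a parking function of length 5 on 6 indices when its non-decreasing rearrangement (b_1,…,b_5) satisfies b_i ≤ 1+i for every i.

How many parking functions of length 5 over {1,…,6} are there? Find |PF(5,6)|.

|PF| = (7−5)·7^(5−1) = 2×2401 = 4802 (Pollak)
Example (2,4,3,5,3) → sorted (2,3,3,4,5): b_i ≤ 1+i ∀i, a PF.

4802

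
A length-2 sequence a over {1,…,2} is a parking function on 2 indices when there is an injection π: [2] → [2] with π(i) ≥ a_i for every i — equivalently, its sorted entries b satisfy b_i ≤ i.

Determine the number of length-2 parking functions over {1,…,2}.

Count = (2+1−2)·(2+1)^{2−1} = 1·3 = 3
Check (1,2) → sorted (1,2): b_i ≤ i ∀i, a PF.

3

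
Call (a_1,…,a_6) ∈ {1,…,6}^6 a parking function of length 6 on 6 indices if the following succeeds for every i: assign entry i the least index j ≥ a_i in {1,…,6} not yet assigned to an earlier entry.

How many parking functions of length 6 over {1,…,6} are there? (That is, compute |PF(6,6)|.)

|PF(6,6)| = (6−6+1)·(6+1)^(6−1) = 1 · 16807 = 16807
Example (5,6,1,1,3,3) → sorted (1,1,3,3,5,6): b_i ≤ i ∀i, a PF.

16807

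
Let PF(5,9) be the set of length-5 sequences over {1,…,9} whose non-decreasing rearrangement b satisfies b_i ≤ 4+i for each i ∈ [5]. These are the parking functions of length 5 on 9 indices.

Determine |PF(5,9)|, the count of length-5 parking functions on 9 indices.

#PF = (9+1−5)·(9+1)^{5−1} = 5×10000 = 50000
Check (1,5,8,6,5) → sorted (1,5,5,6,8): b_i ≤ 4+i ∀i, a PF.

50000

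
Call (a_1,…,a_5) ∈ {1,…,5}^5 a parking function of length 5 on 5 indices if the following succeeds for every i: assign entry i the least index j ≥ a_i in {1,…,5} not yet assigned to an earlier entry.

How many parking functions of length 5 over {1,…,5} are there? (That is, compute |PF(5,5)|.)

1296

Count = (5−5+1)·(5+1)^(5−1) = 1·1296 = 1296 [KW]
Example (1,1,1,5,4) → sorted (1,1,1,4,5): b_i ≤ i ∀i, a PF.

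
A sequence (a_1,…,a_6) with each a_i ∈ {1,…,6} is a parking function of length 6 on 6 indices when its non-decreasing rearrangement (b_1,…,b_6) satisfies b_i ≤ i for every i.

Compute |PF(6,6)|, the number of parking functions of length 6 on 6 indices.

|PF(6,6)| = (6+1−6)·(6+1)^{6−1} = 1×16807 = 16807 (Pollak)
E.g. (3,1,4,4,2,3) → sorted (1,2,3,3,4,4): b_i ≤ i ∀i, a PF.

16807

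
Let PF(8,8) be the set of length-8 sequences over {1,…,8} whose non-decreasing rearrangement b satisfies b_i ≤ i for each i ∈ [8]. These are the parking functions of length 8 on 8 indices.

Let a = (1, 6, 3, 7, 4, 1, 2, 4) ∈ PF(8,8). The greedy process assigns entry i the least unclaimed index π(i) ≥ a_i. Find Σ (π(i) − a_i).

8

Σπ = 36 ({1..8} each once); Σa = 1+6+3+7+4+1+2+4 = 28; disp = 36−28 = 8.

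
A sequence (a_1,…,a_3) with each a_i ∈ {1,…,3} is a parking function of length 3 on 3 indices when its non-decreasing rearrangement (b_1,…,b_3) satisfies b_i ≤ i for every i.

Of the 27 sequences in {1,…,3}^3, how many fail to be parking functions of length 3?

|PF(3,3)| = (3−3+1)·(3+1)^(3−1) = 1×16 = 16 (Konheim–Weiss)
E.g. (3,3,3) → sorted (3,3,3): b_1=3>1, not a PF.
Total 27; non-PF = 27−16 = 11

11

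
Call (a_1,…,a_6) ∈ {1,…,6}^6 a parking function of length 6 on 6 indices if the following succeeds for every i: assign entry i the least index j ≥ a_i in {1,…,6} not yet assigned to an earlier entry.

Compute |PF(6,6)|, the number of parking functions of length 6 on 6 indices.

16807

Count = (7−6)·7^(6−1) = 1 · 16807 = 16807 (Konheim–Weiss)
Example (6,2,1,2,4,3) → sorted (1,2,2,3,4,6): b_i ≤ i ∀i, a PF.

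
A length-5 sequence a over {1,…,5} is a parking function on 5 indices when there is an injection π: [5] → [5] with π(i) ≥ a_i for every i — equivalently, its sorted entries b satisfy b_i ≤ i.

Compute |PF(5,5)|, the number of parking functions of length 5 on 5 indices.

1296

Count = 1·6^4 = 1 · 1296 = 1296 (Pollak)
Example (4,4,1,2,3) → sorted (1,2,3,4,4): b_i ≤ i ∀i, a PF.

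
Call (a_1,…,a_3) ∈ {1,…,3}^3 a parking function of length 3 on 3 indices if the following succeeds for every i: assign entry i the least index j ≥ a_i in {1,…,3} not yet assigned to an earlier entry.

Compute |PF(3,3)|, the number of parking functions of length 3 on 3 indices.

16

|PF| = (3−3+1)·(3+1)^(3−1) = 1×16 = 16 [KW]
Example (3,2,1) → sorted (1,2,3): b_i ≤ i ∀i, a PF.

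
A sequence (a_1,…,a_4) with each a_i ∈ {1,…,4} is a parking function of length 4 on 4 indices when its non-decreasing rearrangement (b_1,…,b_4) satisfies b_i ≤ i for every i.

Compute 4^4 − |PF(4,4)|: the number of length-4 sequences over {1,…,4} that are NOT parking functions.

131

|PF| = (4−4+1)·(4+1)^(4−1) = 1·125 = 125 (Pollak)
One tuple (3,3,2,3) → sorted (2,3,3,3): b_1=2>1, not a PF.
Total 256; non-PF = 256−125 = 131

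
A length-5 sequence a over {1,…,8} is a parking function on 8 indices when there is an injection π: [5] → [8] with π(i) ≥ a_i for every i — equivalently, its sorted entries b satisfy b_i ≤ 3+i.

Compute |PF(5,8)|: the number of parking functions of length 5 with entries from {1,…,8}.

Count = (8+1−5)·(8+1)^{5−1} = 4 · 6561 = 26244
One tuple (2,2,6,3,5) → sorted (2,2,3,5,6): b_i ≤ 3+i ∀i, a PF.

26244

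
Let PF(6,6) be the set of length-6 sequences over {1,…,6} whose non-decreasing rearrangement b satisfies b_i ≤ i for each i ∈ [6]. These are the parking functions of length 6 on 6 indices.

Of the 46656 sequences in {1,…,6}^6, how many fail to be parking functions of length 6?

#PF = (6−6+1)·(6+1)^(6−1) = 1×16807 = 16807 (Konheim–Weiss)
One tuple (4,5,4,3,4,3) → sorted (3,3,4,4,4,5): b_1=3>1, not a PF.
So 46656 − 16807 = 29849 fail.

29849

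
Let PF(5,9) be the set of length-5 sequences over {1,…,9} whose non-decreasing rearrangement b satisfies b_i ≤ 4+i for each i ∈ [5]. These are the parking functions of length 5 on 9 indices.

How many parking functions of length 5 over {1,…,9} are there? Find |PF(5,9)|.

50000

Count = 5·10^4 = 5·10000 = 50000
Check (4,5,8,1,6) → sorted (1,4,5,6,8): b_i ≤ 4+i ∀i, a PF.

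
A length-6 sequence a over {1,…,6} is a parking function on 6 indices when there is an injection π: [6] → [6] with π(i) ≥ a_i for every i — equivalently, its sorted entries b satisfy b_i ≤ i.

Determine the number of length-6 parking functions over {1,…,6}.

|PF(6,6)| = (7−6)·7^(6−1) = 1·16807 = 16807 [KW]
Check (5,3,2,3,1,4) → sorted (1,2,3,3,4,5): b_i ≤ i ∀i, a PF.

16807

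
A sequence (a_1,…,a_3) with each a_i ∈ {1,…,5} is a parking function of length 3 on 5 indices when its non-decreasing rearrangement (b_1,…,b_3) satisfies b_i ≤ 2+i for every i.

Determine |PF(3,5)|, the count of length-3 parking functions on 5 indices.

108

Count = (5−3+1)·(5+1)^(3−1) = 3 · 36 = 108
Check (1,4,5) → sorted (1,4,5): b_i ≤ 2+i ∀i, a PF.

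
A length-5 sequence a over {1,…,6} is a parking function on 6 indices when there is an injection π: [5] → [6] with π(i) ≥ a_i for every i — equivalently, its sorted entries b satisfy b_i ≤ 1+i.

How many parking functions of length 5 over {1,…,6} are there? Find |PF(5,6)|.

4802

|PF| = (6+1−5)·(6+1)^{5−1} = 2 · 2401 = 4802 [KW]
One tuple (4,1,5,1,2) → sorted (1,1,2,4,5): b_i ≤ 1+i ∀i, a PF.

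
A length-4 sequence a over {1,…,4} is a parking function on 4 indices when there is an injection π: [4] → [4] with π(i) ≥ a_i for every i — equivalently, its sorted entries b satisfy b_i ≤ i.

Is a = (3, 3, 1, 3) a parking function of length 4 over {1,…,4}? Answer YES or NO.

NO

Order a: b = (1, 3, 3, 3).
  b_1=1 ≤ 1
  b_2=3 > 2
  fails at i=2 ⇒ NO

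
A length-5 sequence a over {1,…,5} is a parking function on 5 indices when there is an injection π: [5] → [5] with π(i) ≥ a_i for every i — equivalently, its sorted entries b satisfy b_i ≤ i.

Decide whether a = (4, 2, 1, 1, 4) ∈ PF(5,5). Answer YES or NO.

YES

Order a: b = (1, 1, 2, 4, 4).
  b_1=1 ≤ 1
  b_2=1 ≤ 2
  b_3=2 ≤ 3
  b_4=4 ≤ 4
  b_5=4 ≤ 5
All bounds hold ⇒ YES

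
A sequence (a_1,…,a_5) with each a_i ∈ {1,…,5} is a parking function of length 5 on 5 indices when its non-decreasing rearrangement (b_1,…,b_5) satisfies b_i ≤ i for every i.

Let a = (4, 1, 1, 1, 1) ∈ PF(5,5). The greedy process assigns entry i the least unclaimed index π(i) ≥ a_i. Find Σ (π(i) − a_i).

Σπ = 15 ({1..5} each once); Σa = 4+1+1+1+1 = 8; disp = 15−8 = 7.

7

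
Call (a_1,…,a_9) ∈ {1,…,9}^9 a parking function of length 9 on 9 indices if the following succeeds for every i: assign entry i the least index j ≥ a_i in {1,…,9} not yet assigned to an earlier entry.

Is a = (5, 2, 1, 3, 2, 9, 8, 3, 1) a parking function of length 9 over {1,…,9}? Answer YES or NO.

Order a: b = (1, 1, 2, 2, 3, 3, 5, 8, 9).
  b_1=1 ≤ 1
  b_2=1 ≤ 2
  b_3=2 ≤ 3
  b_4=2 ≤ 4
  b_5=3 ≤ 5
  b_6=3 ≤ 6
  b_7=5 ≤ 7
  b_8=8 ≤ 8
  b_9=9 ≤ 9
All bounds hold ⇒ YES

YES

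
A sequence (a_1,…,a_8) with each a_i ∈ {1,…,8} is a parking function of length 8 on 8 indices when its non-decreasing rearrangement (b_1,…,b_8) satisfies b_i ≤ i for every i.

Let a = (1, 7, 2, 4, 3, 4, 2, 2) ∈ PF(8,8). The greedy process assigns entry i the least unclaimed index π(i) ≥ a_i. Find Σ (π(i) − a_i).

Σπ(i) = 1+…+8 = 36; Σa = 1+7+2+4+3+4+2+2 = 25; disp = 36−25 = 11.

11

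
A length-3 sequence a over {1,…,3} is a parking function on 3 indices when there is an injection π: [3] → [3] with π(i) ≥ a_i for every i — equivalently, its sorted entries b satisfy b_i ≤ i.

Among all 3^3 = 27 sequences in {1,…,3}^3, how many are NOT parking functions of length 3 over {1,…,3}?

11

|PF(3,3)| = 1·4^2 = 1·16 = 16
Check (3,3,1) → sorted (1,3,3): b_2=3>2, not a PF.
3^3 − 16 = 27 − 16 = 11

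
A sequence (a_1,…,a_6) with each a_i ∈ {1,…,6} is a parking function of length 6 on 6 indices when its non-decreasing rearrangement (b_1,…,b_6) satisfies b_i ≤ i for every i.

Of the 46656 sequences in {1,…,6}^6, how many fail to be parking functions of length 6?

|PF(6,6)| = (6−6+1)·(6+1)^(6−1) = 1·16807 = 16807 [KW]
Check (4,4,3,6,3,4) → sorted (3,3,4,4,4,6): b_1=3>1, not a PF.
So 46656 − 16807 = 29849 fail.

29849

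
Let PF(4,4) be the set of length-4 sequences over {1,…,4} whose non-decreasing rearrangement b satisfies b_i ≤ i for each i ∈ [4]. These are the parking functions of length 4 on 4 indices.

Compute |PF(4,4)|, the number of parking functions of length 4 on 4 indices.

125

|PF(4,4)| = (5−4)·5^(4−1) = 1×125 = 125 (Pollak)
E.g. (2,1,3,3) → sorted (1,2,3,3): b_i ≤ i ∀i, a PF.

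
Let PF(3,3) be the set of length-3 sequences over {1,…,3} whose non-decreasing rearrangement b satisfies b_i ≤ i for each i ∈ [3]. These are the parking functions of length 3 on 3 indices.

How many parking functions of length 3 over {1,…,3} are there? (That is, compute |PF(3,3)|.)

16

#PF = (3+1−3)·(3+1)^{3−1} = 1×16 = 16 (Pollak)
E.g. (2,3,1) → sorted (1,2,3): b_i ≤ i ∀i, a PF.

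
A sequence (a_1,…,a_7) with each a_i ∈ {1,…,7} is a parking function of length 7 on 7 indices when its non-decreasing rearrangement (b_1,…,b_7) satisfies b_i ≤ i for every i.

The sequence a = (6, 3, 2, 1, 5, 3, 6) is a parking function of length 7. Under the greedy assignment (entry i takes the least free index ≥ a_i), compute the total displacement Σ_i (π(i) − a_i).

2

Σπ = 28 ({1..7} each once); Σa = 6+3+2+1+5+3+6 = 26; disp = 28−26 = 2.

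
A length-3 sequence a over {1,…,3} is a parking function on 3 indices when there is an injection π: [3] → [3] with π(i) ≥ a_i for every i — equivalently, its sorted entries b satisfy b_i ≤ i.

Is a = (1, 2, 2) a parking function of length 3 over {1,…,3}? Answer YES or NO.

Order a: b = (1, 2, 2).
  b_1=1 ≤ 1
  b_2=2 ≤ 2
  b_3=2 ≤ 3
All bounds hold ⇒ YES

YES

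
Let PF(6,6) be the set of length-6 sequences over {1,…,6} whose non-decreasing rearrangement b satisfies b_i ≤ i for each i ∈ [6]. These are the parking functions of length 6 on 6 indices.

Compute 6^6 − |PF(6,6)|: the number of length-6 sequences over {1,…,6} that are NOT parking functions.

Count = 1·7^5 = 1×16807 = 16807 [KW]
Check (5,6,6,6,6,5) → sorted (5,5,6,6,6,6): b_1=5>1, not a PF.
6^6 − 16807 = 46656 − 16807 = 29849

29849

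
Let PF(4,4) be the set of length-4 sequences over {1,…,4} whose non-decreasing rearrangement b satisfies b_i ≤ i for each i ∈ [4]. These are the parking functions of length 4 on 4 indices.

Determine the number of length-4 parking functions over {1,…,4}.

#PF = (5−4)·5^(4−1) = 1·125 = 125 (Konheim–Weiss)
Check (1,1,3,4) → sorted (1,1,3,4): b_i ≤ i ∀i, a PF.

125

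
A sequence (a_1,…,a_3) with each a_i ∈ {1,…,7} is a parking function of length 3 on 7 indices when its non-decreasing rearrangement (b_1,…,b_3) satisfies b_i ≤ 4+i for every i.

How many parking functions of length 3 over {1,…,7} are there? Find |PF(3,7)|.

|PF| = 5·8^2 = 5 · 64 = 320
Check (2,1,7) → sorted (1,2,7): b_i ≤ 4+i ∀i, a PF.

320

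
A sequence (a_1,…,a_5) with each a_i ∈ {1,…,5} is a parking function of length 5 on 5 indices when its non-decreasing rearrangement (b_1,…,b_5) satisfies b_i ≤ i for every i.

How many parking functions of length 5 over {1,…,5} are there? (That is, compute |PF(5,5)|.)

|PF| = (5−5+1)·(5+1)^(5−1) = 1×1296 = 1296 (Pollak)
Check (2,4,5,1,2) → sorted (1,2,2,4,5): b_i ≤ i ∀i, a PF.

1296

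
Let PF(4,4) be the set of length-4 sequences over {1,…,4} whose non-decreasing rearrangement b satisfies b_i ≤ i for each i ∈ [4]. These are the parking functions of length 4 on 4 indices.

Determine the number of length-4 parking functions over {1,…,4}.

Count = (5−4)·5^(4−1) = 1×125 = 125 [KW]
Check (2,3,2,1) → sorted (1,2,2,3): b_i ≤ i ∀i, a PF.

125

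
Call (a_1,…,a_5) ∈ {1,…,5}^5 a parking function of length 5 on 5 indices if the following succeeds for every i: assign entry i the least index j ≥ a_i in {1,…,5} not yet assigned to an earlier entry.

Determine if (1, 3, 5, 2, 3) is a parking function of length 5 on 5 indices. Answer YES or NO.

Order a: b = (1, 2, 3, 3, 5).
  b_1=1 ≤ 1
  b_2=2 ≤ 2
  b_3=3 ≤ 3
  b_4=3 ≤ 4
  b_5=5 ≤ 5
All bounds hold ⇒ YES

YES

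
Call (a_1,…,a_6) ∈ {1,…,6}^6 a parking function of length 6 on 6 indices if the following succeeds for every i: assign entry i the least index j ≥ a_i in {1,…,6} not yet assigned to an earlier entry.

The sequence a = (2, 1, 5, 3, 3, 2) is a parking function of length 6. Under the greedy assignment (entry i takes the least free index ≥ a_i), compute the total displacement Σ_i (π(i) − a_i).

Σπ(i) = 1+…+6 = 21; Σa = 2+1+5+3+3+2 = 16; disp = 21−16 = 5.

5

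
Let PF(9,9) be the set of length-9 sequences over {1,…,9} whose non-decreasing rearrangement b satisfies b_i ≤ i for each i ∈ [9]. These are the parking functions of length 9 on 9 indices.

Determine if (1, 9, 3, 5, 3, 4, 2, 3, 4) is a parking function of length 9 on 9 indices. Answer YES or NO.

YES

Rearranged: b = (1, 2, 3, 3, 3, 4, 4, 5, 9).
  b_1=1 ≤ 1
  b_2=2 ≤ 2
  b_3=3 ≤ 3
  b_4=3 ≤ 4
  b_5=3 ≤ 5
  b_6=4 ≤ 6
  b_7=4 ≤ 7
  b_8=5 ≤ 8
  b_9=9 ≤ 9
All bounds hold ⇒ YES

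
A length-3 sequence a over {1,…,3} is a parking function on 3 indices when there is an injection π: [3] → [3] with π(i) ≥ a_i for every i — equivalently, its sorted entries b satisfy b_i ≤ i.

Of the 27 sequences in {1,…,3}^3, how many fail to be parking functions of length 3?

Count = (4−3)·4^(3−1) = 1 · 16 = 16 [KW]
One tuple (3,3,3) → sorted (3,3,3): b_1=3>1, not a PF.
3^3 − 16 = 27 − 16 = 11

11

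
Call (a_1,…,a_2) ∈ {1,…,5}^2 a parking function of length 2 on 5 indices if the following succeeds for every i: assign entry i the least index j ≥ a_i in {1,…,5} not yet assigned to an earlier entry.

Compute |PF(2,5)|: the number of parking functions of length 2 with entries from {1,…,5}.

Count = (5+1−2)·(5+1)^{2−1} = 4 · 6 = 24 (Pollak)
One tuple (1,5) → sorted (1,5): b_i ≤ 3+i ∀i, a PF.

24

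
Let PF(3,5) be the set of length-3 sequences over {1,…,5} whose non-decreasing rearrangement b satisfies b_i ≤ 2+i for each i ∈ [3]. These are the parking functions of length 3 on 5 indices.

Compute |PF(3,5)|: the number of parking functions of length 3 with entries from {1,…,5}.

108

Count = (6−3)·6^(3−1) = 3·36 = 108
Example (4,1,4) → sorted (1,4,4): b_i ≤ 2+i ∀i, a PF.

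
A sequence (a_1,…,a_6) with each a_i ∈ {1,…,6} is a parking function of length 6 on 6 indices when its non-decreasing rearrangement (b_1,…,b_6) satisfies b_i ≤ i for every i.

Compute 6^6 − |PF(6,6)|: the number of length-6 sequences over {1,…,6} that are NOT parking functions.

29849

|PF| = (6−6+1)·(6+1)^(6−1) = 1×16807 = 16807 (Pollak)
One tuple (5,4,2,5,3,3) → sorted (2,3,3,4,5,5): b_1=2>1, not a PF.
6^6 − 16807 = 46656 − 16807 = 29849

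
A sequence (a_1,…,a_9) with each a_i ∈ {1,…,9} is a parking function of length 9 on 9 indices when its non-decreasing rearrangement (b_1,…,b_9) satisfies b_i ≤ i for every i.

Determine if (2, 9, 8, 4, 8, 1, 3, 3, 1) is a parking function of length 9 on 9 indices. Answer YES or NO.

Rearranged: b = (1, 1, 2, 3, 3, 4, 8, 8, 9).
  b_1=1 ≤ 1
  b_2=1 ≤ 2
  b_3=2 ≤ 3
  b_4=3 ≤ 4
  b_5=3 ≤ 5
  b_6=4 ≤ 6
  b_7=8 > 7
  fails at i=7 ⇒ NO

NO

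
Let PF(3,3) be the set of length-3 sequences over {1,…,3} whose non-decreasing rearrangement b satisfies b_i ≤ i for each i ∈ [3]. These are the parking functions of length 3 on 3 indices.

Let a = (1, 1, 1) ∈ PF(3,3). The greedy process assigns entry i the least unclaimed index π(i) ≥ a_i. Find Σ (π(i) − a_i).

Σπ = 3·4/2 = 6 (π permutes [3]); Σa = 1+1+1 = 3; disp = 6−3 = 3.

3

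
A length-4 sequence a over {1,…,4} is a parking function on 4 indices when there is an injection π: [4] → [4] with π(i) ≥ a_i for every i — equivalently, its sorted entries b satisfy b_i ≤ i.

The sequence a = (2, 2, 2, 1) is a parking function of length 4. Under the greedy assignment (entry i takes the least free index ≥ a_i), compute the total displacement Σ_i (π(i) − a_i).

Σπ = 10 ({1..4} each once); Σa = 2+2+2+1 = 7; disp = 10−7 = 3.

3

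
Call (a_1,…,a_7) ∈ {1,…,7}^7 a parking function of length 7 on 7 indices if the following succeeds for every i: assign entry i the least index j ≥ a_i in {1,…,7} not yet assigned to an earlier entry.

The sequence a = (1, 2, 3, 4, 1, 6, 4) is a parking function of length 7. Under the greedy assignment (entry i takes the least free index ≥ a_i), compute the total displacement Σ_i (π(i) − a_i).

Σπ(i) = 1+…+7 = 28; Σa = 1+2+3+4+1+6+4 = 21; disp = 28−21 = 7.

7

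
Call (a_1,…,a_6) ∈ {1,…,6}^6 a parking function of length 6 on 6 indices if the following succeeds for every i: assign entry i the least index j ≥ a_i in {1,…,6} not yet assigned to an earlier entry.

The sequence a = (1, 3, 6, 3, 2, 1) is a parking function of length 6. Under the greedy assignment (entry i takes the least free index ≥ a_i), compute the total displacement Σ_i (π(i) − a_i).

Σπ = 21 ({1..6} each once); Σa = 1+3+6+3+2+1 = 16; disp = 21−16 = 5.

5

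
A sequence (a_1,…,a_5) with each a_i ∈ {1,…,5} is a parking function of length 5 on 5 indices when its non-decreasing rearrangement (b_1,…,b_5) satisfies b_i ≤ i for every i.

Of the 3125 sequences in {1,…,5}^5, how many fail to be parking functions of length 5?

1829

|PF(5,5)| = 1·6^4 = 1·1296 = 1296 (Pollak)
One tuple (4,5,4,4,4) → sorted (4,4,4,4,5): b_1=4>1, not a PF.
5^5 − 1296 = 3125 − 1296 = 1829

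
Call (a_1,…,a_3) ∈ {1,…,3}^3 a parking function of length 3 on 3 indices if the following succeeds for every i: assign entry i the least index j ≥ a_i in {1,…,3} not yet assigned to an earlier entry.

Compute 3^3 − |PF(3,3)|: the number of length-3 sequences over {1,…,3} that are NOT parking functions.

11

Count = 1·4^2 = 1·16 = 16
One tuple (3,2,3) → sorted (2,3,3): b_1=2>1, not a PF.
So 27 − 16 = 11 fail.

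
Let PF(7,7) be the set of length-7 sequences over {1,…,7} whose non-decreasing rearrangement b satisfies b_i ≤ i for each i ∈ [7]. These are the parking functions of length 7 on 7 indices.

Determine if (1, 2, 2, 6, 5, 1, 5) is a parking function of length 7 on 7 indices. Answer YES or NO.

Rearranged: b = (1, 1, 2, 2, 5, 5, 6).
  b_1=1 ≤ 1
  b_2=1 ≤ 2
  b_3=2 ≤ 3
  b_4=2 ≤ 4
  b_5=5 ≤ 5
  b_6=5 ≤ 6
  b_7=6 ≤ 7
All bounds hold ⇒ YES

YES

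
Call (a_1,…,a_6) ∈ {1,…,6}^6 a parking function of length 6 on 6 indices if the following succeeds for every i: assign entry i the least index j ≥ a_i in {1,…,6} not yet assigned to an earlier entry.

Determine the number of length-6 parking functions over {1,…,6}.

16807

Count = (7−6)·7^(6−1) = 1×16807 = 16807 (Pollak)
Example (1,2,3,5,2,5) → sorted (1,2,2,3,5,5): b_i ≤ i ∀i, a PF.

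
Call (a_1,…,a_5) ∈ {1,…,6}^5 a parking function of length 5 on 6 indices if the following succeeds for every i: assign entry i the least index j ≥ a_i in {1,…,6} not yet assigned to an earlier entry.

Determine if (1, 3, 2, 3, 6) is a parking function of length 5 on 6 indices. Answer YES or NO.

YES

Order a: b = (1, 2, 3, 3, 6).
  b_1=1 ≤ 2
  b_2=2 ≤ 3
  b_3=3 ≤ 4
  b_4=3 ≤ 5
  b_5=6 ≤ 6
All bounds hold ⇒ YES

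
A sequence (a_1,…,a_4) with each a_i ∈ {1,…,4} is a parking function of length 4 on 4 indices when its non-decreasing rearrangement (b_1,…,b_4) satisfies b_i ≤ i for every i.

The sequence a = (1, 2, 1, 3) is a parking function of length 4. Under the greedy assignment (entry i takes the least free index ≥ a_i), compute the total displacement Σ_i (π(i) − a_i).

Σπ(i) = 1+…+4 = 10; Σa = 1+2+1+3 = 7; disp = 10−7 = 3.

3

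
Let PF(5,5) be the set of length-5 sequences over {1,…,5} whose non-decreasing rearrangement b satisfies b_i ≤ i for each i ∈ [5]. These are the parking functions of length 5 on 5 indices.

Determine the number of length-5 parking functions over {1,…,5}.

#PF = (5+1−5)·(5+1)^{5−1} = 1·1296 = 1296 (Konheim–Weiss)
One tuple (1,2,3,1,3) → sorted (1,1,2,3,3): b_i ≤ i ∀i, a PF.

1296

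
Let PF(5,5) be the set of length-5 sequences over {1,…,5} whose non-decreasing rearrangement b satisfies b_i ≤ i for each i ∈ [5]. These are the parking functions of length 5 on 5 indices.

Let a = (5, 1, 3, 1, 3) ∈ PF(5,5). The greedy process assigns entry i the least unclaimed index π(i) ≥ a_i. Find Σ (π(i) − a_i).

2

Σπ = 5·6/2 = 15 (π permutes [5]); Σa = 5+1+3+1+3 = 13; disp = 15−13 = 2.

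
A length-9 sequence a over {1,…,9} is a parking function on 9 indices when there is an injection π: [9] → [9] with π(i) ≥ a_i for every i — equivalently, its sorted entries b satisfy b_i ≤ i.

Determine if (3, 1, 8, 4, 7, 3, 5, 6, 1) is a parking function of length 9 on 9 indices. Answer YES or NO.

Rearranged: b = (1, 1, 3, 3, 4, 5, 6, 7, 8).
  b_1=1 ≤ 1
  b_2=1 ≤ 2
  b_3=3 ≤ 3
  b_4=3 ≤ 4
  b_5=4 ≤ 5
  b_6=5 ≤ 6
  b_7=6 ≤ 7
  b_8=7 ≤ 8
  b_9=8 ≤ 9
All bounds hold ⇒ YES

YES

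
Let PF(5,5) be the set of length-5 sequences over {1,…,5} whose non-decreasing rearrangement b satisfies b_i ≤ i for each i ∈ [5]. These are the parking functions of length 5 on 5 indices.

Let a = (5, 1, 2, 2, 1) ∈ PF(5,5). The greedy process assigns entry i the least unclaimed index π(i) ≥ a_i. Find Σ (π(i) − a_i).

Σπ = 5·6/2 = 15 (π permutes [5]); Σa = 5+1+2+2+1 = 11; disp = 15−11 = 4.

4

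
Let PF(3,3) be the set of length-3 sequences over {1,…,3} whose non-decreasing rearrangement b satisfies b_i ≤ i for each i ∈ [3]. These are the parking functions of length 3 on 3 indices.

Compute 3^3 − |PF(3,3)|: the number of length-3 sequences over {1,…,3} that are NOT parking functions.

11

#PF = (3+1−3)·(3+1)^{3−1} = 1×16 = 16 [KW]
Check (3,1,3) → sorted (1,3,3): b_2=3>2, not a PF.
So 27 − 16 = 11 fail.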